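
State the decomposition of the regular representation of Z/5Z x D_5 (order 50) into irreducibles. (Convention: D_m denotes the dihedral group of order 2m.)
Each irreducible V_i of dimension d_i appears with multiplicity d_i, i.e. rho_reg = (direct sum over all irreducibles V_i) d_i V_i. The irreducible dimensions for Z/5Z x D_5 are 1, 1, 1, 1, 1, 1, 1, 1, 1, 1, 2, 2, 2, 2, 2, 2, 2, 2, 2, 2: 10 irreducibles of dimension 1, each with multiplicity 1; 10 irreducibles of dimension 2, each with multiplicity 2. Total dimension 10*1*1 + 10*2*2 = 50 = |G|.

Solution. General theorem: in the regular representation of a finite group G, each irreducible appears with multiplicity equal to its dimension. Check: dim(rho_reg) = sum d_i^2 = 1 + 1 + 1 + 1 + 1 + 1 + 1 + 1 + 1 + 1 + 4 + 4 + 4 + 4 + 4 + 4 + 4 + 4 + 4 + 4 = 50 = |G|.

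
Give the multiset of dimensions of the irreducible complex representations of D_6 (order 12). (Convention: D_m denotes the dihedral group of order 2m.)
Dimensions: 1, 1, 1, 1, 2, 2

Reasoning: There are 6 irreducibles (= number of conjugacy classes). Their dimensions d_i satisfy sum d_i^2 = |G| = 12: 1 + 1 + 1 + 1 + 4 + 4 = 12.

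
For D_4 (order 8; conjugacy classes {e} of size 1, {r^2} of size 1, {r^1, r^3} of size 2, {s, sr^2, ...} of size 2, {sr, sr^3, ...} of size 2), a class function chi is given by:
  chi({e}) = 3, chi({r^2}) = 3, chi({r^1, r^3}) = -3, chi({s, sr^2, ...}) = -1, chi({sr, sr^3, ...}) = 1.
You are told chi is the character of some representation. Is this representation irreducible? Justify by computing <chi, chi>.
Not irreducible (reducible): <chi, chi> = 5 > 1.

Derivation: <chi, chi> = (1/|G|) sum_C |C| * |chi(C)|^2 = (1/8)[1*|3|^2 + 1*|3|^2 + 2*|-3|^2 + 2*|-1|^2 + 2*|1|^2]
  = (1/8)[(9) + (9) + (18) + (2) + (2)] = 40/8 = 5.
A character is irreducible iff <chi, chi> = 1, so this representation is reducible.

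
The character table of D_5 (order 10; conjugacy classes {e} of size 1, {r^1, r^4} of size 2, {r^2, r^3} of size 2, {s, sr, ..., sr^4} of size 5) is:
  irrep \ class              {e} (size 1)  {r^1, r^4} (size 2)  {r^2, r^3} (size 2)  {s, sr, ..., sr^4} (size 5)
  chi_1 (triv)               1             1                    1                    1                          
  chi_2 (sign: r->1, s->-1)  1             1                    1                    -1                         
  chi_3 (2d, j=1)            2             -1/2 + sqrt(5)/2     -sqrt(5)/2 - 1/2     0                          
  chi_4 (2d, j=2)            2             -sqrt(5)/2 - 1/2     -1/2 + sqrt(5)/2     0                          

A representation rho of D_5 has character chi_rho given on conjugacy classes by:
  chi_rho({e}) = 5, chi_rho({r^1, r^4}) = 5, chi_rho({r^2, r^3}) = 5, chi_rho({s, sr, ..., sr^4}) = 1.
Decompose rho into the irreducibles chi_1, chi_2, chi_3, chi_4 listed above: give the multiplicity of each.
Multiplicities: chi_1: 3, chi_2: 2, chi_3: 0, chi_4: 0.

Derivation: Use <chi_rho, chi> = (1/|G|) sum_C |C| * chi_rho(C) * conj(chi(C)) with |G| = 10 for each irreducible chi in the table:
  <chi_rho, chi_1> = (1/10)[1*(5)*conj(1) + 2*(5)*conj(1) + 2*(5)*conj(1) + 5*(1)*conj(1)]
      = (1/10)[(5) + (10) + (10) + (5)] = 30/10 = 3
  <chi_rho, chi_2> = (1/10)[1*(5)*conj(1) + 2*(5)*conj(1) + 2*(5)*conj(1) + 5*(1)*conj(-1)]
      = (1/10)[(5) + (10) + (10) + (-5)] = 20/10 = 2
  <chi_rho, chi_3> = (1/10)[1*(5)*conj(2) + 2*(5)*conj(-1/2 + sqrt(5)/2) + 2*(5)*conj(-sqrt(5)/2 - 1/2) + 5*(1)*conj(0)]
      = (1/10)[(10) + (-5 + 5*sqrt(5)) + (-5*sqrt(5) - 5) + (0)] = 0/10 = 0
  <chi_rho, chi_4> = (1/10)[1*(5)*conj(2) + 2*(5)*conj(-sqrt(5)/2 - 1/2) + 2*(5)*conj(-1/2 + sqrt(5)/2) + 5*(1)*conj(0)]
      = (1/10)[(10) + (-5*sqrt(5) - 5) + (-5 + 5*sqrt(5)) + (0)] = 0/10 = 0
Dimension check: dim(rho) = sum (mult * dim) = 3*1 + 2*1 + 0*2 + 0*2 = 5 = chi_rho(e) = 5.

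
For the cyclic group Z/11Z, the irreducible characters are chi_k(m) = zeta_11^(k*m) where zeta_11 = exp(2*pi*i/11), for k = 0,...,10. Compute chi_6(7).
chi_6(7) = zeta_11^42 = exp(-4*I*pi/11)

chi_6(7) = zeta_11^(6*7) = zeta_11^42. Since zeta_11^11 = 1, this equals zeta_11^9 = exp(2*pi*i*9/11) = exp(-4*I*pi/11).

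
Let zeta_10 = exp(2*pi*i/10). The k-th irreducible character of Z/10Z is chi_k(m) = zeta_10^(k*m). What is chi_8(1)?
chi_8(1) = zeta_10^8 = exp(-2*I*pi/5)

Proof sketch: chi_8(1) = zeta_10^(8*1) = zeta_10^8. Since zeta_10^10 = 1, this equals zeta_10^8 = exp(2*pi*i*8/10) = exp(-2*I*pi/5).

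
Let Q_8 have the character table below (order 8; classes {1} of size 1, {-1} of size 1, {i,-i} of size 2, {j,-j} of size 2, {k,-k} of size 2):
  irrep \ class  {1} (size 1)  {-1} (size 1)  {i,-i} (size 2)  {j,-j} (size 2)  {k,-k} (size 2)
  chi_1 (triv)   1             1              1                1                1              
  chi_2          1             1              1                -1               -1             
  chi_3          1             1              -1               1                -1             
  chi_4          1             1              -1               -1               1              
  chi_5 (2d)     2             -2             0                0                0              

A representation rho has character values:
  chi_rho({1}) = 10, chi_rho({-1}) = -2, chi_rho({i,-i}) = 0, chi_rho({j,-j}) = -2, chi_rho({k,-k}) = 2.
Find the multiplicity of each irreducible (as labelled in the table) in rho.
Multiplicities: chi_1: 1, chi_2: 1, chi_3: 0, chi_4: 2, chi_5: 3.

Derivation: Use <chi_rho, chi> = (1/|G|) sum_C |C| * chi_rho(C) * conj(chi(C)) with |G| = 8 for each irreducible chi in the table:
  <chi_rho, chi_1> = (1/8)[1*(10)*conj(1) + 1*(-2)*conj(1) + 2*(0)*conj(1) + 2*(-2)*conj(1) + 2*(2)*conj(1)]
      = (1/8)[(10) + (-2) + (0) + (-4) + (4)] = 8/8 = 1
  <chi_rho, chi_2> = (1/8)[1*(10)*conj(1) + 1*(-2)*conj(1) + 2*(0)*conj(1) + 2*(-2)*conj(-1) + 2*(2)*conj(-1)]
      = (1/8)[(10) + (-2) + (0) + (4) + (-4)] = 8/8 = 1
  <chi_rho, chi_3> = (1/8)[1*(10)*conj(1) + 1*(-2)*conj(1) + 2*(0)*conj(-1) + 2*(-2)*conj(1) + 2*(2)*conj(-1)]
      = (1/8)[(10) + (-2) + (0) + (-4) + (-4)] = 0/8 = 0
  <chi_rho, chi_4> = (1/8)[1*(10)*conj(1) + 1*(-2)*conj(1) + 2*(0)*conj(-1) + 2*(-2)*conj(-1) + 2*(2)*conj(1)]
      = (1/8)[(10) + (-2) + (0) + (4) + (4)] = 16/8 = 2
  <chi_rho, chi_5> = (1/8)[1*(10)*conj(2) + 1*(-2)*conj(-2) + 2*(0)*conj(0) + 2*(-2)*conj(0) + 2*(2)*conj(0)]
      = (1/8)[(20) + (4) + (0) + (0) + (0)] = 24/8 = 3
Dimension check: dim(rho) = sum (mult * dim) = 1*1 + 1*1 + 0*1 + 2*1 + 3*2 = 10 = chi_rho(e) = 10.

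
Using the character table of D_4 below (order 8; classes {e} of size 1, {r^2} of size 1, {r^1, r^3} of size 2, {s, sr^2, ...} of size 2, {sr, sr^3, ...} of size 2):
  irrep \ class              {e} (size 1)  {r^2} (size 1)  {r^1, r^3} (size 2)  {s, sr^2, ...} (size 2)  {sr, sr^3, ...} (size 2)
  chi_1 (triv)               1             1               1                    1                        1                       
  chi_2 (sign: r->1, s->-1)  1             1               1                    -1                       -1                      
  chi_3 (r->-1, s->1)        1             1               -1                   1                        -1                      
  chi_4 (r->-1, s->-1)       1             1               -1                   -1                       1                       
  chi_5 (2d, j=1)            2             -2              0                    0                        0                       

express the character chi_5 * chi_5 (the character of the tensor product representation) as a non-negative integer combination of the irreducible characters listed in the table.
chi_5 tensor chi_5 = chi_1 + chi_2 + chi_3 + chi_4 (all other irreducibles have multiplicity 0).

Reasoning: The character of a tensor product is the pointwise product (chi_5 * chi_5)(C) = chi_5(C) * chi_5(C):
  {e}: (2)*(2), {r^2}: (-2)*(-2), {r^1, r^3}: (0)*(0), {s, sr^2, ...}: (0)*(0), {sr, sr^3, ...}: (0)*(0)
so (chi_5 * chi_5) takes values
  {e} -> 4, {r^2} -> 4, {r^1, r^3} -> 0, {s, sr^2, ...} -> 0, {sr, sr^3, ...} -> 0.
Now take the inner product of this character with each irreducible chi from the table, <chi_5*chi_5, chi> = (1/8) sum_C |C| (chi_5*chi_5)(C) conj(chi(C)):
  <chi_5*chi_5, chi_1> = (1/8)[1*(4)*conj(1) + 1*(4)*conj(1) + 2*(0)*conj(1) + 2*(0)*conj(1) + 2*(0)*conj(1)]
      = (1/8)[(4) + (4) + (0) + (0) + (0)] = 8/8 = 1
  <chi_5*chi_5, chi_2> = (1/8)[1*(4)*conj(1) + 1*(4)*conj(1) + 2*(0)*conj(1) + 2*(0)*conj(-1) + 2*(0)*conj(-1)]
      = (1/8)[(4) + (4) + (0) + (0) + (0)] = 8/8 = 1
  <chi_5*chi_5, chi_3> = (1/8)[1*(4)*conj(1) + 1*(4)*conj(1) + 2*(0)*conj(-1) + 2*(0)*conj(1) + 2*(0)*conj(-1)]
      = (1/8)[(4) + (4) + (0) + (0) + (0)] = 8/8 = 1
  <chi_5*chi_5, chi_4> = (1/8)[1*(4)*conj(1) + 1*(4)*conj(1) + 2*(0)*conj(-1) + 2*(0)*conj(-1) + 2*(0)*conj(1)]
      = (1/8)[(4) + (4) + (0) + (0) + (0)] = 8/8 = 1
  <chi_5*chi_5, chi_5> = (1/8)[1*(4)*conj(2) + 1*(4)*conj(-2) + 2*(0)*conj(0) + 2*(0)*conj(0) + 2*(0)*conj(0)]
      = (1/8)[(8) + (-8) + (0) + (0) + (0)] = 0/8 = 0
Hence the multiplicities are chi_1: 1, chi_2: 1, chi_3: 1, chi_4: 1. Dimension check: dim(chi_5)*dim(chi_5) = 2*2 = 4 and sum (mult * dim) = 1*1 + 1*1 + 1*1 + 1*1 = 4.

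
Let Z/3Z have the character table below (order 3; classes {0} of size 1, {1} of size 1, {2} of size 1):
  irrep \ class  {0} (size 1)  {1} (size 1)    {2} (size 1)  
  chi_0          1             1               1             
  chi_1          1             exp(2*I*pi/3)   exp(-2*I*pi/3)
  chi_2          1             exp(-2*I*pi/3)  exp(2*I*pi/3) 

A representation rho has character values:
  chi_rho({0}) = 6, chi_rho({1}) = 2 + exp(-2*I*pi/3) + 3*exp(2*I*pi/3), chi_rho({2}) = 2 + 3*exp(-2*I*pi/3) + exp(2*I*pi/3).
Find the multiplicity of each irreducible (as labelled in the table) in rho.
Multiplicities: chi_0: 2, chi_1: 3, chi_2: 1.

Use <chi_rho, chi> = (1/|G|) sum_C |C| * chi_rho(C) * conj(chi(C)) with |G| = 3 for each irreducible chi in the table:
  <chi_rho, chi_0> = (1/3)[1*(6)*conj(1) + 1*(2 + exp(-2*I*pi/3) + 3*exp(2*I*pi/3))*conj(1) + 1*(2 + 3*exp(-2*I*pi/3) + exp(2*I*pi/3))*conj(1)]
      = (1/3)[(6) + (2 + exp(-2*I*pi/3) + 3*exp(2*I*pi/3)) + (2 + 3*exp(-2*I*pi/3) + exp(2*I*pi/3))] = 6/3 = 2
  <chi_rho, chi_1> = (1/3)[1*(6)*conj(1) + 1*(2 + exp(-2*I*pi/3) + 3*exp(2*I*pi/3))*conj(exp(2*I*pi/3)) + 1*(2 + 3*exp(-2*I*pi/3) + exp(2*I*pi/3))*conj(exp(-2*I*pi/3))]
      = (1/3)[(6) + (3 + 2*exp(-2*I*pi/3) + exp(2*I*pi/3)) + (3 + exp(-2*I*pi/3) + 2*exp(2*I*pi/3))] = 9/3 = 3
  <chi_rho, chi_2> = (1/3)[1*(6)*conj(1) + 1*(2 + exp(-2*I*pi/3) + 3*exp(2*I*pi/3))*conj(exp(-2*I*pi/3)) + 1*(2 + 3*exp(-2*I*pi/3) + exp(2*I*pi/3))*conj(exp(2*I*pi/3))]
      = (1/3)[(6) + (1 + 3*exp(-2*I*pi/3) + 2*exp(2*I*pi/3)) + (1 + 2*exp(-2*I*pi/3) + 3*exp(2*I*pi/3))] = 3/3 = 1
(Exp terms are combined using exp(i*s)*conj(exp(i*t)) = exp(i*(s-t)), and sums of them are collapsed using the identity that for every m > 1 the m distinct m-th roots of unity sum to 0, e.g. 1 + exp(2*I*pi/3) + exp(-2*I*pi/3) = 0.)
Dimension check: dim(rho) = sum (mult * dim) = 2*1 + 3*1 + 1*1 = 6 = chi_rho(e) = 6.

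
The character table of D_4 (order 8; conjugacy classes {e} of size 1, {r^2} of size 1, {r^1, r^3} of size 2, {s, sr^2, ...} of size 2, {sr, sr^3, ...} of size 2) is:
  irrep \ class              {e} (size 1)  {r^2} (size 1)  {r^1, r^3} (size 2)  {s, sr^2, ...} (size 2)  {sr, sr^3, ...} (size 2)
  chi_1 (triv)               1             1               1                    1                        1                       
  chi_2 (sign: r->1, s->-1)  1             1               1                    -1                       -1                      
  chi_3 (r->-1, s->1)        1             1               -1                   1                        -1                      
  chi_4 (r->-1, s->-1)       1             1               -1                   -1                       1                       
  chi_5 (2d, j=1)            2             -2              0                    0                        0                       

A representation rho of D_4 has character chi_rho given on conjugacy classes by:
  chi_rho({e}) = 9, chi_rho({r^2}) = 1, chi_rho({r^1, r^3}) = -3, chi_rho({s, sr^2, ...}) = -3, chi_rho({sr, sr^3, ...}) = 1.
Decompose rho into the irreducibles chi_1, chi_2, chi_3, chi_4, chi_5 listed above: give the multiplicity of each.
Multiplicities: chi_1: 0, chi_2: 1, chi_3: 1, chi_4: 3, chi_5: 2.

Why: Use <chi_rho, chi> = (1/|G|) sum_C |C| * chi_rho(C) * conj(chi(C)) with |G| = 8 for each irreducible chi in the table:
  <chi_rho, chi_1> = (1/8)[1*(9)*conj(1) + 1*(1)*conj(1) + 2*(-3)*conj(1) + 2*(-3)*conj(1) + 2*(1)*conj(1)]
      = (1/8)[(9) + (1) + (-6) + (-6) + (2)] = 0/8 = 0
  <chi_rho, chi_2> = (1/8)[1*(9)*conj(1) + 1*(1)*conj(1) + 2*(-3)*conj(1) + 2*(-3)*conj(-1) + 2*(1)*conj(-1)]
      = (1/8)[(9) + (1) + (-6) + (6) + (-2)] = 8/8 = 1
  <chi_rho, chi_3> = (1/8)[1*(9)*conj(1) + 1*(1)*conj(1) + 2*(-3)*conj(-1) + 2*(-3)*conj(1) + 2*(1)*conj(-1)]
      = (1/8)[(9) + (1) + (6) + (-6) + (-2)] = 8/8 = 1
  <chi_rho, chi_4> = (1/8)[1*(9)*conj(1) + 1*(1)*conj(1) + 2*(-3)*conj(-1) + 2*(-3)*conj(-1) + 2*(1)*conj(1)]
      = (1/8)[(9) + (1) + (6) + (6) + (2)] = 24/8 = 3
  <chi_rho, chi_5> = (1/8)[1*(9)*conj(2) + 1*(1)*conj(-2) + 2*(-3)*conj(0) + 2*(-3)*conj(0) + 2*(1)*conj(0)]
      = (1/8)[(18) + (-2) + (0) + (0) + (0)] = 16/8 = 2
Dimension check: dim(rho) = sum (mult * dim) = 0*1 + 1*1 + 1*1 + 3*1 + 2*2 = 9 = chi_rho(e) = 9.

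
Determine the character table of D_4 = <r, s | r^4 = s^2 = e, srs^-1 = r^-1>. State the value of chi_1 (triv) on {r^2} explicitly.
Conjugacy classes: {e} of size 1, {r^2} of size 1, {r^1, r^3} of size 2, {s, sr^2, ...} of size 2, {sr, sr^3, ...} of size 2.
Character table:
  irrep \ class              {e} (size 1)  {r^2} (size 1)  {r^1, r^3} (size 2)  {s, sr^2, ...} (size 2)  {sr, sr^3, ...} (size 2)
  chi_1 (triv)               1             1               1                    1                        1                       
  chi_2 (sign: r->1, s->-1)  1             1               1                    -1                       -1                      
  chi_3 (r->-1, s->1)        1             1               -1                   1                        -1                      
  chi_4 (r->-1, s->-1)       1             1               -1                   -1                       1                       
  chi_5 (2d, j=1)            2             -2              0                    0                        0                       

Spot check: chi_1 (triv) on {r^2} = 1.

Reasoning: D_4 has order 2*4 = 8 with 5 conjugacy classes, hence 5 irreducibles. Sum of squared dims 1 + 1 + 1 + 1 + 4 = 8 = |G|. Linear characters come from the abelianisation; the 2-dimensional irreps have character r^k -> 2*cos(2*pi*j*k/4), reflections -> 0.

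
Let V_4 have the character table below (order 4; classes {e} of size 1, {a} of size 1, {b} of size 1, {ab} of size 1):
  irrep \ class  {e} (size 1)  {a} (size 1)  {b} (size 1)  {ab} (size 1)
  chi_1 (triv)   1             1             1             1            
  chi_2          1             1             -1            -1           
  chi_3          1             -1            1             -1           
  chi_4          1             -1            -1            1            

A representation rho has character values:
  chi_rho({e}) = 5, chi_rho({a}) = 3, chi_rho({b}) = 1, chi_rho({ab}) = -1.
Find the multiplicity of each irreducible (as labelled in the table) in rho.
Multiplicities: chi_1: 2, chi_2: 2, chi_3: 1, chi_4: 0.

Reasoning: Use <chi_rho, chi> = (1/|G|) sum_C |C| * chi_rho(C) * conj(chi(C)) with |G| = 4 for each irreducible chi in the table:
  <chi_rho, chi_1> = (1/4)[1*(5)*conj(1) + 1*(3)*conj(1) + 1*(1)*conj(1) + 1*(-1)*conj(1)]
      = (1/4)[(5) + (3) + (1) + (-1)] = 8/4 = 2
  <chi_rho, chi_2> = (1/4)[1*(5)*conj(1) + 1*(3)*conj(1) + 1*(1)*conj(-1) + 1*(-1)*conj(-1)]
      = (1/4)[(5) + (3) + (-1) + (1)] = 8/4 = 2
  <chi_rho, chi_3> = (1/4)[1*(5)*conj(1) + 1*(3)*conj(-1) + 1*(1)*conj(1) + 1*(-1)*conj(-1)]
      = (1/4)[(5) + (-3) + (1) + (1)] = 4/4 = 1
  <chi_rho, chi_4> = (1/4)[1*(5)*conj(1) + 1*(3)*conj(-1) + 1*(1)*conj(-1) + 1*(-1)*conj(1)]
      = (1/4)[(5) + (-3) + (-1) + (-1)] = 0/4 = 0
Dimension check: dim(rho) = sum (mult * dim) = 2*1 + 2*1 + 1*1 + 0*1 = 5 = chi_rho(e) = 5.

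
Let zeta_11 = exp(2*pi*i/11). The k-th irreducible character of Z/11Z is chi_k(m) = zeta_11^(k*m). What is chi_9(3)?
chi_9(3) = zeta_11^27 = exp(10*I*pi/11)

Solution. chi_9(3) = zeta_11^(9*3) = zeta_11^27. Since zeta_11^11 = 1, this equals zeta_11^5 = exp(2*pi*i*5/11) = exp(10*I*pi/11).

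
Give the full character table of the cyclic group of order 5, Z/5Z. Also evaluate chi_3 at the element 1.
Character table of Z/5Z (irreps indexed chi_0,...,chi_4 with chi_k(m) = zeta_5^(k*m), zeta_5 = exp(2*pi*i/5)):
  irrep \ class  {0} (size 1)  {1} (size 1)    {2} (size 1)    {3} (size 1)    {4} (size 1)  
  chi_0          1             1               1               1               1             
  chi_1          1             exp(2*I*pi/5)   exp(4*I*pi/5)   exp(-4*I*pi/5)  exp(-2*I*pi/5)
  chi_2          1             exp(4*I*pi/5)   exp(-2*I*pi/5)  exp(2*I*pi/5)   exp(-4*I*pi/5)
  chi_3          1             exp(-4*I*pi/5)  exp(2*I*pi/5)   exp(-2*I*pi/5)  exp(4*I*pi/5) 
  chi_4          1             exp(-2*I*pi/5)  exp(-4*I*pi/5)  exp(4*I*pi/5)   exp(2*I*pi/5) 

Spot check: chi_3(1) = zeta_5^(3*1) = zeta_5^3 = exp(-4*I*pi/5).

Explanation: Z/5Z is abelian, so all 5 irreducible complex representations are 1-dimensional. They are given by chi_k(m) = zeta_5^(k*m) for k = 0,...,4. Row orthogonality: sum_m chi_k(m) conj(chi_l(m)) = 5 * [k = l].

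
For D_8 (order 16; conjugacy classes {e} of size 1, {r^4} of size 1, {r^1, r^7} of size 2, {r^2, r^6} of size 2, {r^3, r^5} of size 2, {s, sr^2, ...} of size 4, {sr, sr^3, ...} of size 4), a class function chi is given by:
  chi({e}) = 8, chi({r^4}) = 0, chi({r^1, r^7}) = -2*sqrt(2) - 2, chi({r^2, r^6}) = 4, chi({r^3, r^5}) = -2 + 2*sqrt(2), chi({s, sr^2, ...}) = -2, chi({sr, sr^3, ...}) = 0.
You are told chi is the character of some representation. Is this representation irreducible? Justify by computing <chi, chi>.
Not irreducible (reducible): <chi, chi> = 10 > 1.

<chi, chi> = (1/|G|) sum_C |C| * |chi(C)|^2 = (1/16)[1*|8|^2 + 1*|0|^2 + 2*|-2*sqrt(2) - 2|^2 + 2*|4|^2 + 2*|-2 + 2*sqrt(2)|^2 + 4*|-2|^2 + 4*|0|^2]
  = (1/16)[(64) + (0) + (16*sqrt(2) + 24) + (32) + (24 - 16*sqrt(2)) + (16) + (0)] = 160/16 = 10.
A character is irreducible iff <chi, chi> = 1, so this representation is reducible.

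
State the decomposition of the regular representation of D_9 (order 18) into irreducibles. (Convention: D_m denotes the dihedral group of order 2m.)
Each irreducible V_i of dimension d_i appears with multiplicity d_i, i.e. rho_reg = (direct sum over all irreducibles V_i) d_i V_i. The irreducible dimensions for D_9 are 1, 1, 2, 2, 2, 2: 2 irreducibles of dimension 1, each with multiplicity 1; 4 irreducibles of dimension 2, each with multiplicity 2. Total dimension 2*1*1 + 4*2*2 = 18 = |G|.

Proof sketch: General theorem: in the regular representation of a finite group G, each irreducible appears with multiplicity equal to its dimension. Check: dim(rho_reg) = sum d_i^2 = 1 + 1 + 4 + 4 + 4 + 4 = 18 = |G|.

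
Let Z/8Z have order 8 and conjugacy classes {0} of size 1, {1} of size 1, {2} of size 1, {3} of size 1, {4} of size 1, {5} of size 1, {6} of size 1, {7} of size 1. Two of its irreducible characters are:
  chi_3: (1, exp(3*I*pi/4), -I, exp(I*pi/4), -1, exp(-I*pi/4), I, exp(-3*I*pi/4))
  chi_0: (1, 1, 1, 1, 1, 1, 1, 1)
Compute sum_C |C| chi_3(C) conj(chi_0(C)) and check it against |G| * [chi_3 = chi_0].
Sum = 0; so <chi_3, chi_0> = 0 (distinct irreducibles are orthogonal).

Argument: Compute term by term over conjugacy classes (|C| * chi_3(C) * conj(chi_0(C))):
  1*(1)*conj(1) + 1*(exp(3*I*pi/4))*conj(1) + 1*(-I)*conj(1) + 1*(exp(I*pi/4))*conj(1) + 1*(-1)*conj(1) + 1*(exp(-I*pi/4))*conj(1) + 1*(I)*conj(1) + 1*(exp(-3*I*pi/4))*conj(1)
  = (1) + (exp(3*I*pi/4)) + (-I) + (exp(I*pi/4)) + (-1) + (exp(-I*pi/4)) + (I) + (exp(-3*I*pi/4))
  = 0.
(Exp terms are combined using exp(i*s)*conj(exp(i*t)) = exp(i*(s-t)), and sums of them are collapsed using the identity that for every m > 1 the m distinct m-th roots of unity sum to 0, e.g. 1 + exp(2*I*pi/3) + exp(-2*I*pi/3) = 0.)
Dividing by |G| = 8 gives 0/8 = 0, matching the row-orthogonality relation <chi_3, chi_0> = [chi_3 = chi_0].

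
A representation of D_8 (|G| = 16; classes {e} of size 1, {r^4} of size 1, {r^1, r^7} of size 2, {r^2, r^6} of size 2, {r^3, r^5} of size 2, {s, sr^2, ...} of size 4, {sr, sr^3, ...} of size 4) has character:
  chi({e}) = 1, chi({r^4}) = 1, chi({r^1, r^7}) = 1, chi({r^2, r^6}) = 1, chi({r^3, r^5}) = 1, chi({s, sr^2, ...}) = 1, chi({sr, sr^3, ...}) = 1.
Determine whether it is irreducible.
Irreducible: <chi, chi> = 1.

Details: <chi, chi> = (1/|G|) sum_C |C| * |chi(C)|^2 = (1/16)[1*|1|^2 + 1*|1|^2 + 2*|1|^2 + 2*|1|^2 + 2*|1|^2 + 4*|1|^2 + 4*|1|^2]
  = (1/16)[(1) + (1) + (2) + (2) + (2) + (4) + (4)] = 16/16 = 1.
A character is irreducible iff <chi, chi> = 1, so this representation is irreducible.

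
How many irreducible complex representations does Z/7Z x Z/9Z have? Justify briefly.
63

Proof sketch: The number of irreducible complex representations of a finite group equals its number of conjugacy classes. Z/7Z x Z/9Z is abelian of order 63, so every element is its own conjugacy class: 63 classes, so Z/7Z x Z/9Z (order 63) has exactly 63 irreducible complex representations.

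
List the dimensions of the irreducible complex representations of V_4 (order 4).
Dimensions: 1, 1, 1, 1

Derivation: There are 4 irreducibles (= number of conjugacy classes). Their dimensions d_i satisfy sum d_i^2 = |G| = 4: 1 + 1 + 1 + 1 = 4.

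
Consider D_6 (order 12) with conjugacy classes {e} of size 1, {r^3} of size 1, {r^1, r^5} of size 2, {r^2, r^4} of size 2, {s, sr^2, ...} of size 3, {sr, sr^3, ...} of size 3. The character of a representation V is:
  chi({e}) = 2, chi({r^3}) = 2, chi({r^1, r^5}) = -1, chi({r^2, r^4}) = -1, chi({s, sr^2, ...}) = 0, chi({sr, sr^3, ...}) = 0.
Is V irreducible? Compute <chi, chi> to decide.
Irreducible: <chi, chi> = 1.

Reasoning: <chi, chi> = (1/|G|) sum_C |C| * |chi(C)|^2 = (1/12)[1*|2|^2 + 1*|2|^2 + 2*|-1|^2 + 2*|-1|^2 + 3*|0|^2 + 3*|0|^2]
  = (1/12)[(4) + (4) + (2) + (2) + (0) + (0)] = 12/12 = 1.
A character is irreducible iff <chi, chi> = 1, so this representation is irreducible.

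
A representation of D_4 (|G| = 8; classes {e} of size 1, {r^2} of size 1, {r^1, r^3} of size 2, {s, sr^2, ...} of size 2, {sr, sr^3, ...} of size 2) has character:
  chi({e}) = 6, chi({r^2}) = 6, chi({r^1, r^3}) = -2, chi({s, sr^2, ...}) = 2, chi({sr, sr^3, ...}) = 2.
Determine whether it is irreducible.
Not irreducible (reducible): <chi, chi> = 12 > 1.

<chi, chi> = (1/|G|) sum_C |C| * |chi(C)|^2 = (1/8)[1*|6|^2 + 1*|6|^2 + 2*|-2|^2 + 2*|2|^2 + 2*|2|^2]
  = (1/8)[(36) + (36) + (8) + (8) + (8)] = 96/8 = 12.
A character is irreducible iff <chi, chi> = 1, so this representation is reducible.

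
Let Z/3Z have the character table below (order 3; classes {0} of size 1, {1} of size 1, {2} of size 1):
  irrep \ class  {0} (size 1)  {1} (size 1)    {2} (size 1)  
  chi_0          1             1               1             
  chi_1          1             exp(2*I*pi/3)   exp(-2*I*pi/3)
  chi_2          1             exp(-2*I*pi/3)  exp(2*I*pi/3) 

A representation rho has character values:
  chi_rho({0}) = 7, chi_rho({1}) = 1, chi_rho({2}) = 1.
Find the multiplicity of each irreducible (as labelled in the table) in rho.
Multiplicities: chi_0: 3, chi_1: 2, chi_2: 2.

Proof sketch: Use <chi_rho, chi> = (1/|G|) sum_C |C| * chi_rho(C) * conj(chi(C)) with |G| = 3 for each irreducible chi in the table:
  <chi_rho, chi_0> = (1/3)[1*(7)*conj(1) + 1*(1)*conj(1) + 1*(1)*conj(1)]
      = (1/3)[(7) + (1) + (1)] = 9/3 = 3
  <chi_rho, chi_1> = (1/3)[1*(7)*conj(1) + 1*(1)*conj(exp(2*I*pi/3)) + 1*(1)*conj(exp(-2*I*pi/3))]
      = (1/3)[(7) + (2 + 3*exp(-2*I*pi/3) + 2*exp(2*I*pi/3)) + (2 + 2*exp(-2*I*pi/3) + 3*exp(2*I*pi/3))] = 6/3 = 2
  <chi_rho, chi_2> = (1/3)[1*(7)*conj(1) + 1*(1)*conj(exp(-2*I*pi/3)) + 1*(1)*conj(exp(2*I*pi/3))]
      = (1/3)[(7) + (2 + 2*exp(-2*I*pi/3) + 3*exp(2*I*pi/3)) + (2 + 3*exp(-2*I*pi/3) + 2*exp(2*I*pi/3))] = 6/3 = 2
(Exp terms are combined using exp(i*s)*conj(exp(i*t)) = exp(i*(s-t)), and sums of them are collapsed using the identity that for every m > 1 the m distinct m-th roots of unity sum to 0, e.g. 1 + exp(2*I*pi/3) + exp(-2*I*pi/3) = 0.)
Dimension check: dim(rho) = sum (mult * dim) = 3*1 + 2*1 + 2*1 = 7 = chi_rho(e) = 7.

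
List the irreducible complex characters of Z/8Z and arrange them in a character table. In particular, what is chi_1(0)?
Character table of Z/8Z (irreps indexed chi_0,...,chi_7 with chi_k(m) = zeta_8^(k*m), zeta_8 = exp(2*pi*i/8)):
  irrep \ class  {0} (size 1)  {1} (size 1)    {2} (size 1)  {3} (size 1)    {4} (size 1)  {5} (size 1)    {6} (size 1)  {7} (size 1)  
  chi_0          1             1               1             1               1             1               1             1             
  chi_1          1             exp(I*pi/4)     I             exp(3*I*pi/4)   -1            exp(-3*I*pi/4)  -I            exp(-I*pi/4)  
  chi_2          1             I               -1            -I              1             I               -1            -I            
  chi_3          1             exp(3*I*pi/4)   -I            exp(I*pi/4)     -1            exp(-I*pi/4)    I             exp(-3*I*pi/4)
  chi_4          1             -1              1             -1              1             -1              1             -1            
  chi_5          1             exp(-3*I*pi/4)  I             exp(-I*pi/4)    -1            exp(I*pi/4)     -I            exp(3*I*pi/4) 
  chi_6          1             -I              -1            I               1             -I              -1            I             
  chi_7          1             exp(-I*pi/4)    -I            exp(-3*I*pi/4)  -1            exp(3*I*pi/4)   I             exp(I*pi/4)   

Spot check: chi_1(0) = zeta_8^(1*0) = zeta_8^0 = 1.

Proof sketch: Z/8Z is abelian, so all 8 irreducible complex representations are 1-dimensional. They are given by chi_k(m) = zeta_8^(k*m) for k = 0,...,7. Row orthogonality: sum_m chi_k(m) conj(chi_l(m)) = 8 * [k = l].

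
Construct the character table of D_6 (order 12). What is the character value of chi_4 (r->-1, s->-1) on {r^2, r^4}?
Conjugacy classes: {e} of size 1, {r^3} of size 1, {r^1, r^5} of size 2, {r^2, r^4} of size 2, {s, sr^2, ...} of size 3, {sr, sr^3, ...} of size 3.
Character table:
  irrep \ class              {e} (size 1)  {r^3} (size 1)  {r^1, r^5} (size 2)  {r^2, r^4} (size 2)  {s, sr^2, ...} (size 3)  {sr, sr^3, ...} (size 3)
  chi_1 (triv)               1             1               1                    1                    1                        1                       
  chi_2 (sign: r->1, s->-1)  1             1               1                    1                    -1                       -1                      
  chi_3 (r->-1, s->1)        1             -1              -1                   1                    1                        -1                      
  chi_4 (r->-1, s->-1)       1             -1              -1                   1                    -1                       1                       
  chi_5 (2d, j=1)            2             -2              1                    -1                   0                        0                       
  chi_6 (2d, j=2)            2             2               -1                   -1                   0                        0                       

Spot check: chi_4 (r->-1, s->-1) on {r^2, r^4} = 1.

D_6 has order 2*6 = 12 with 6 conjugacy classes, hence 6 irreducibles. Sum of squared dims 1 + 1 + 1 + 1 + 4 + 4 = 12 = |G|. Linear characters come from the abelianisation; the 2-dimensional irreps have character r^k -> 2*cos(2*pi*j*k/6), reflections -> 0.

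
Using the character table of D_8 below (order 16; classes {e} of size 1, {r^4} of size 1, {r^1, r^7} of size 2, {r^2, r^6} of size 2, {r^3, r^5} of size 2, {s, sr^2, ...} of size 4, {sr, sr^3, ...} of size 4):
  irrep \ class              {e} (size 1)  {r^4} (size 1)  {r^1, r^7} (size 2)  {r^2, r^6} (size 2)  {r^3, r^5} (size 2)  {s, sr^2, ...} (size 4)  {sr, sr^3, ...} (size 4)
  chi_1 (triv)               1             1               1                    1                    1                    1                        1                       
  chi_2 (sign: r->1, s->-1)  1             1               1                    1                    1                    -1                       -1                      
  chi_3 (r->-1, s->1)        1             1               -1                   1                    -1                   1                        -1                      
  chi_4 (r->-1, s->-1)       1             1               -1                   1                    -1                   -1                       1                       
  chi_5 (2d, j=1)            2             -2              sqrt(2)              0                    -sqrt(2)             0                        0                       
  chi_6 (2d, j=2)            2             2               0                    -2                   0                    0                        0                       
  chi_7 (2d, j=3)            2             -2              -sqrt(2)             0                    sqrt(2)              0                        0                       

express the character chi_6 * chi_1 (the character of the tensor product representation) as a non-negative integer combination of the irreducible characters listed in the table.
chi_6 tensor chi_1 = chi_6 (all other irreducibles have multiplicity 0).

The character of a tensor product is the pointwise product (chi_6 * chi_1)(C) = chi_6(C) * chi_1(C):
  {e}: (2)*(1), {r^4}: (2)*(1), {r^1, r^7}: (0)*(1), {r^2, r^6}: (-2)*(1), {r^3, r^5}: (0)*(1), {s, sr^2, ...}: (0)*(1), {sr, sr^3, ...}: (0)*(1)
so (chi_6 * chi_1) takes values
  {e} -> 2, {r^4} -> 2, {r^1, r^7} -> 0, {r^2, r^6} -> -2, {r^3, r^5} -> 0, {s, sr^2, ...} -> 0, {sr, sr^3, ...} -> 0.
Now take the inner product of this character with each irreducible chi from the table, <chi_6*chi_1, chi> = (1/16) sum_C |C| (chi_6*chi_1)(C) conj(chi(C)):
  <chi_6*chi_1, chi_1> = (1/16)[1*(2)*conj(1) + 1*(2)*conj(1) + 2*(0)*conj(1) + 2*(-2)*conj(1) + 2*(0)*conj(1) + 4*(0)*conj(1) + 4*(0)*conj(1)]
      = (1/16)[(2) + (2) + (0) + (-4) + (0) + (0) + (0)] = 0/16 = 0
  <chi_6*chi_1, chi_2> = (1/16)[1*(2)*conj(1) + 1*(2)*conj(1) + 2*(0)*conj(1) + 2*(-2)*conj(1) + 2*(0)*conj(1) + 4*(0)*conj(-1) + 4*(0)*conj(-1)]
      = (1/16)[(2) + (2) + (0) + (-4) + (0) + (0) + (0)] = 0/16 = 0
  <chi_6*chi_1, chi_3> = (1/16)[1*(2)*conj(1) + 1*(2)*conj(1) + 2*(0)*conj(-1) + 2*(-2)*conj(1) + 2*(0)*conj(-1) + 4*(0)*conj(1) + 4*(0)*conj(-1)]
      = (1/16)[(2) + (2) + (0) + (-4) + (0) + (0) + (0)] = 0/16 = 0
  <chi_6*chi_1, chi_4> = (1/16)[1*(2)*conj(1) + 1*(2)*conj(1) + 2*(0)*conj(-1) + 2*(-2)*conj(1) + 2*(0)*conj(-1) + 4*(0)*conj(-1) + 4*(0)*conj(1)]
      = (1/16)[(2) + (2) + (0) + (-4) + (0) + (0) + (0)] = 0/16 = 0
  <chi_6*chi_1, chi_5> = (1/16)[1*(2)*conj(2) + 1*(2)*conj(-2) + 2*(0)*conj(sqrt(2)) + 2*(-2)*conj(0) + 2*(0)*conj(-sqrt(2)) + 4*(0)*conj(0) + 4*(0)*conj(0)]
      = (1/16)[(4) + (-4) + (0) + (0) + (0) + (0) + (0)] = 0/16 = 0
  <chi_6*chi_1, chi_6> = (1/16)[1*(2)*conj(2) + 1*(2)*conj(2) + 2*(0)*conj(0) + 2*(-2)*conj(-2) + 2*(0)*conj(0) + 4*(0)*conj(0) + 4*(0)*conj(0)]
      = (1/16)[(4) + (4) + (0) + (8) + (0) + (0) + (0)] = 16/16 = 1
  <chi_6*chi_1, chi_7> = (1/16)[1*(2)*conj(2) + 1*(2)*conj(-2) + 2*(0)*conj(-sqrt(2)) + 2*(-2)*conj(0) + 2*(0)*conj(sqrt(2)) + 4*(0)*conj(0) + 4*(0)*conj(0)]
      = (1/16)[(4) + (-4) + (0) + (0) + (0) + (0) + (0)] = 0/16 = 0
Hence the multiplicities are chi_6: 1. Dimension check: dim(chi_6)*dim(chi_1) = 2*1 = 2 and sum (mult * dim) = 1*2 = 2.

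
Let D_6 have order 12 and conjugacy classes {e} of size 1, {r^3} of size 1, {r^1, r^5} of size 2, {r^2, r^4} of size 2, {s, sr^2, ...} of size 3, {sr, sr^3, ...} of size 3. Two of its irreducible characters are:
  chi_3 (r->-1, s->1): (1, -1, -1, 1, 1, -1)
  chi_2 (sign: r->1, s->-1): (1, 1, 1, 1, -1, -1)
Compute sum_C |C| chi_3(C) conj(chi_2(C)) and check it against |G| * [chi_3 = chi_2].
Sum = 0; so <chi_3, chi_2> = 0 (distinct irreducibles are orthogonal).

Argument: Compute term by term over conjugacy classes (|C| * chi_3(C) * conj(chi_2(C))):
  1*(1)*conj(1) + 1*(-1)*conj(1) + 2*(-1)*conj(1) + 2*(1)*conj(1) + 3*(1)*conj(-1) + 3*(-1)*conj(-1)
  = (1) + (-1) + (-2) + (2) + (-3) + (3)
  = 0.
Dividing by |G| = 12 gives 0/12 = 0, matching the row-orthogonality relation <chi_3, chi_2> = [chi_3 = chi_2].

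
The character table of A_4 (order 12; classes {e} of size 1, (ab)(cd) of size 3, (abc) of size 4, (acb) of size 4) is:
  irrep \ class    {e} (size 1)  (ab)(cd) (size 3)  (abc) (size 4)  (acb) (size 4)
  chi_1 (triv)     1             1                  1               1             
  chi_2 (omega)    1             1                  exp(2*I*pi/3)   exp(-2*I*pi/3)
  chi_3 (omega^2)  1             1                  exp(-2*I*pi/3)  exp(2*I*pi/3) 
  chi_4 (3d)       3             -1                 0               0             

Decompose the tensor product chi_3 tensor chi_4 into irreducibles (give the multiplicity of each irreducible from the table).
chi_3 tensor chi_4 = chi_4 (all other irreducibles have multiplicity 0).

Explanation: The character of a tensor product is the pointwise product (chi_3 * chi_4)(C) = chi_3(C) * chi_4(C):
  {e}: (1)*(3), (ab)(cd): (1)*(-1), (abc): (exp(-2*I*pi/3))*(0), (acb): (exp(2*I*pi/3))*(0)
so (chi_3 * chi_4) takes values
  {e} -> 3, (ab)(cd) -> -1, (abc) -> 0, (acb) -> 0.
Now take the inner product of this character with each irreducible chi from the table, <chi_3*chi_4, chi> = (1/12) sum_C |C| (chi_3*chi_4)(C) conj(chi(C)):
  <chi_3*chi_4, chi_1> = (1/12)[1*(3)*conj(1) + 3*(-1)*conj(1) + 4*(0)*conj(1) + 4*(0)*conj(1)]
      = (1/12)[(3) + (-3) + (0) + (0)] = 0/12 = 0
  <chi_3*chi_4, chi_2> = (1/12)[1*(3)*conj(1) + 3*(-1)*conj(1) + 4*(0)*conj(exp(2*I*pi/3)) + 4*(0)*conj(exp(-2*I*pi/3))]
      = (1/12)[(3) + (-3) + (0) + (0)] = 0/12 = 0
  <chi_3*chi_4, chi_3> = (1/12)[1*(3)*conj(1) + 3*(-1)*conj(1) + 4*(0)*conj(exp(-2*I*pi/3)) + 4*(0)*conj(exp(2*I*pi/3))]
      = (1/12)[(3) + (-3) + (0) + (0)] = 0/12 = 0
  <chi_3*chi_4, chi_4> = (1/12)[1*(3)*conj(3) + 3*(-1)*conj(-1) + 4*(0)*conj(0) + 4*(0)*conj(0)]
      = (1/12)[(9) + (3) + (0) + (0)] = 12/12 = 1
(Exp terms are combined using exp(i*s)*conj(exp(i*t)) = exp(i*(s-t)), and sums of them are collapsed using the identity that for every m > 1 the m distinct m-th roots of unity sum to 0, e.g. 1 + exp(2*I*pi/3) + exp(-2*I*pi/3) = 0.)
Hence the multiplicities are chi_4: 1. Dimension check: dim(chi_3)*dim(chi_4) = 1*3 = 3 and sum (mult * dim) = 1*3 = 3.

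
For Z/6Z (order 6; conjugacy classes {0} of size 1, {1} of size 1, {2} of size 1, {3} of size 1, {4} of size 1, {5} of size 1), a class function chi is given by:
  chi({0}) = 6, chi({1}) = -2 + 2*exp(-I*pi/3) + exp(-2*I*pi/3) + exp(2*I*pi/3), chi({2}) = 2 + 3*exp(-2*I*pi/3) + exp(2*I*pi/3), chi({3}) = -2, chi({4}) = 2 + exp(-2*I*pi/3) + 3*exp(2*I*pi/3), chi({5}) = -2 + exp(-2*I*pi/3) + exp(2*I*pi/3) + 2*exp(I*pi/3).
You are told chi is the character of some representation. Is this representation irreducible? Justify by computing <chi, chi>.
Not irreducible (reducible): <chi, chi> = 10 > 1.

<chi, chi> = (1/|G|) sum_C |C| * |chi(C)|^2 = (1/6)[1*|6|^2 + 1*|-2 + 2*exp(-I*pi/3) + exp(-2*I*pi/3) + exp(2*I*pi/3)|^2 + 1*|2 + 3*exp(-2*I*pi/3) + exp(2*I*pi/3)|^2 + 1*|-2|^2 + 1*|2 + exp(-2*I*pi/3) + 3*exp(2*I*pi/3)|^2 + 1*|-2 + exp(-2*I*pi/3) + exp(2*I*pi/3) + 2*exp(I*pi/3)|^2]
  = (1/6)[(36) + (7) + (3) + (4) + (3) + (7)] = 60/6 = 10.
(Exp terms are combined using exp(i*s)*conj(exp(i*t)) = exp(i*(s-t)), and sums of them are collapsed using the identity that for every m > 1 the m distinct m-th roots of unity sum to 0, e.g. 1 + exp(2*I*pi/3) + exp(-2*I*pi/3) = 0.)
A character is irreducible iff <chi, chi> = 1, so this representation is reducible.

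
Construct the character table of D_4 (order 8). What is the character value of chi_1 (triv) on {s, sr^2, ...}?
Conjugacy classes: {e} of size 1, {r^2} of size 1, {r^1, r^3} of size 2, {s, sr^2, ...} of size 2, {sr, sr^3, ...} of size 2.
Character table:
  irrep \ class              {e} (size 1)  {r^2} (size 1)  {r^1, r^3} (size 2)  {s, sr^2, ...} (size 2)  {sr, sr^3, ...} (size 2)
  chi_1 (triv)               1             1               1                    1                        1                       
  chi_2 (sign: r->1, s->-1)  1             1               1                    -1                       -1                      
  chi_3 (r->-1, s->1)        1             1               -1                   1                        -1                      
  chi_4 (r->-1, s->-1)       1             1               -1                   -1                       1                       
  chi_5 (2d, j=1)            2             -2              0                    0                        0                       

Spot check: chi_1 (triv) on {s, sr^2, ...} = 1.

Derivation: D_4 has order 2*4 = 8 with 5 conjugacy classes, hence 5 irreducibles. Sum of squared dims 1 + 1 + 1 + 1 + 4 = 8 = |G|. Linear characters come from the abelianisation; the 2-dimensional irreps have character r^k -> 2*cos(2*pi*j*k/4), reflections -> 0.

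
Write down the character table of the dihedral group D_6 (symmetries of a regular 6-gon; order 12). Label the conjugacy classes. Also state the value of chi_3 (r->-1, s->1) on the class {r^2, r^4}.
Conjugacy classes: {e} of size 1, {r^3} of size 1, {r^1, r^5} of size 2, {r^2, r^4} of size 2, {s, sr^2, ...} of size 3, {sr, sr^3, ...} of size 3.
Character table:
  irrep \ class              {e} (size 1)  {r^3} (size 1)  {r^1, r^5} (size 2)  {r^2, r^4} (size 2)  {s, sr^2, ...} (size 3)  {sr, sr^3, ...} (size 3)
  chi_1 (triv)               1             1               1                    1                    1                        1                       
  chi_2 (sign: r->1, s->-1)  1             1               1                    1                    -1                       -1                      
  chi_3 (r->-1, s->1)        1             -1              -1                   1                    1                        -1                      
  chi_4 (r->-1, s->-1)       1             -1              -1                   1                    -1                       1                       
  chi_5 (2d, j=1)            2             -2              1                    -1                   0                        0                       
  chi_6 (2d, j=2)            2             2               -1                   -1                   0                        0                       

Spot check: chi_3 (r->-1, s->1) on {r^2, r^4} = 1.

D_6 has order 2*6 = 12 with 6 conjugacy classes, hence 6 irreducibles. Sum of squared dims 1 + 1 + 1 + 1 + 4 + 4 = 12 = |G|. Linear characters come from the abelianisation; the 2-dimensional irreps have character r^k -> 2*cos(2*pi*j*k/6), reflections -> 0.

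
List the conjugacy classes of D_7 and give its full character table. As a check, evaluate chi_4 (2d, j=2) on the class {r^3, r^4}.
Conjugacy classes: {e} of size 1, {r^1, r^6} of size 2, {r^2, r^5} of size 2, {r^3, r^4} of size 2, {s, sr, ..., sr^6} of size 7.
Character table:
  irrep \ class              {e} (size 1)  {r^1, r^6} (size 2)  {r^2, r^5} (size 2)  {r^3, r^4} (size 2)  {s, sr, ..., sr^6} (size 7)
  chi_1 (triv)               1             1                    1                    1                    1                          
  chi_2 (sign: r->1, s->-1)  1             1                    1                    1                    -1                         
  chi_3 (2d, j=1)            2             2*cos(2*pi/7)        -2*cos(3*pi/7)       -2*cos(pi/7)         0                          
  chi_4 (2d, j=2)            2             -2*cos(3*pi/7)       -2*cos(pi/7)         2*cos(2*pi/7)        0                          
  chi_5 (2d, j=3)            2             -2*cos(pi/7)         2*cos(2*pi/7)        -2*cos(3*pi/7)       0                          

Spot check: chi_4 (2d, j=2) on {r^3, r^4} = 2*cos(2*pi/7).

Argument: D_7 has order 2*7 = 14 with 5 conjugacy classes, hence 5 irreducibles. Sum of squared dims 1 + 1 + 4 + 4 + 4 = 14 = |G|. Linear characters come from the abelianisation; the 2-dimensional irreps have character r^k -> 2*cos(2*pi*j*k/7), reflections -> 0.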